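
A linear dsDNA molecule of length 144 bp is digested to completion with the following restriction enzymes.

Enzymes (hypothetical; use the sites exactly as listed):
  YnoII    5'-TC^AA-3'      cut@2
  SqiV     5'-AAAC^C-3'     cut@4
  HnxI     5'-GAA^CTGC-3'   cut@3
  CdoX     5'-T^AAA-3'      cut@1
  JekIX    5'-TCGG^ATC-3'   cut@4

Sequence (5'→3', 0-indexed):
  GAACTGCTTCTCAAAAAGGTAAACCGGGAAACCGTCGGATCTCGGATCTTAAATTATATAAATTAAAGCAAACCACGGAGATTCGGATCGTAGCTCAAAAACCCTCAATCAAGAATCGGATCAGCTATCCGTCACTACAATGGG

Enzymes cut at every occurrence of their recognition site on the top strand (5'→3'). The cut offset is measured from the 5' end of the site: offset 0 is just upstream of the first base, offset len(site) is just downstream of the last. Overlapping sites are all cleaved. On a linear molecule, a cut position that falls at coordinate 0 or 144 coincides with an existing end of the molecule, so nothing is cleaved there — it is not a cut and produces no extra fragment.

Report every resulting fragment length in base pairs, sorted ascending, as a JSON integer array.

[3,4,4,4,5,5,6,6,7,8,8,9,9,9,9,10,13,25]

Site scan:
  YnoII (TCAA, off=2): starts [10, 94, 104, 108] → cuts [12, 96, 106, 110]
  SqiV (AAACC, off=4): starts [20, 28, 69, 98] → cuts [24, 32, 73, 102]
  HnxI (GAACTGC, off=3): starts [0] → cuts [3]
  CdoX (TAAA, off=1): starts [19, 49, 58, 63] → cuts [20, 50, 59, 64]
  JekIX (TCGGATC, off=4): starts [34, 41, 82, 115] → cuts [38, 45, 86, 119]

All cut coordinates (distinct, sorted): [3, 12, 20, 24, 32, 38, 45, 50, 59, 64, 73, 86, 96, 102, 106, 110, 119]

Fragments:
  [0,3): 3 bp
  [3,12): 9 bp
  [12,20): 8 bp
  [20,24): 4 bp
  [24,32): 8 bp
  [32,38): 6 bp
  [38,45): 7 bp
  [45,50): 5 bp
  [50,59): 9 bp
  [59,64): 5 bp
  [64,73): 9 bp
  [73,86): 13 bp
  [86,96): 10 bp
  [96,102): 6 bp
  [102,106): 4 bp
  [106,110): 4 bp
  [110,119): 9 bp
  [119,144): 25 bp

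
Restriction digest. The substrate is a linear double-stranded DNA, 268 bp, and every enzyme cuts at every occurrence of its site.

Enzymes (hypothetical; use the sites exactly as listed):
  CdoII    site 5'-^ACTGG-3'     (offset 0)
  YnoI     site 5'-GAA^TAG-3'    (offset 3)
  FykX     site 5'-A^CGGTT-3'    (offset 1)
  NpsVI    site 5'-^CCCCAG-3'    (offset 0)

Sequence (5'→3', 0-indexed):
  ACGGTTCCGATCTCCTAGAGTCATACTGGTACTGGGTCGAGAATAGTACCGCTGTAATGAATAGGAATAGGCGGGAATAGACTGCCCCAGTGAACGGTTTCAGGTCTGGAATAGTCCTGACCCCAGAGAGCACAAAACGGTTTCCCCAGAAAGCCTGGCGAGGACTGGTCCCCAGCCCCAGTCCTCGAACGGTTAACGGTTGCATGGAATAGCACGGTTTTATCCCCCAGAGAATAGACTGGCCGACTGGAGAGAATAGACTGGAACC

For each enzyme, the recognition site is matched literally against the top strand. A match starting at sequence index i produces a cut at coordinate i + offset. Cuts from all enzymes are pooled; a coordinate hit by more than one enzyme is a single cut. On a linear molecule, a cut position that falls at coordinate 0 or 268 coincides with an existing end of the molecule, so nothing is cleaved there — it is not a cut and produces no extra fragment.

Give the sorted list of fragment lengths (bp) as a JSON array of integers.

Scan for sites:
  CdoII ACTGG/0: at [24, 30, 163, 237, 245, 259] ⇒ [24, 30, 163, 237, 245, 259]
  YnoI GAATAG/3: at [40, 58, 64, 74, 108, 206, 231, 253] ⇒ [43, 61, 67, 77, 111, 209, 234, 256]
  FykX ACGGTT/1: at [0, 93, 136, 188, 195, 213] ⇒ [1, 94, 137, 189, 196, 214]
  NpsVI CCCCAG/0: at [84, 120, 143, 169, 175, 224] ⇒ [84, 120, 143, 169, 175, 224]

Pooled cuts: [1, 24, 30, 43, 61, 67, 77, 84, 94, 111, 120, 137, 143, 163, 169, 175, 189, 196, 209, 214, 224, 234, 237, 245, 256, 259]

Fragments:
  [0,1): 1 bp
  [1,24): 23 bp
  [24,30): 6 bp
  [30,43): 13 bp
  [43,61): 18 bp
  [61,67): 6 bp
  [67,77): 10 bp
  [77,84): 7 bp
  [84,94): 10 bp
  [94,111): 17 bp
  [111,120): 9 bp
  [120,137): 17 bp
  [137,143): 6 bp
  [143,163): 20 bp
  [163,169): 6 bp
  [169,175): 6 bp
  [175,189): 14 bp
  [189,196): 7 bp
  [196,209): 13 bp
  [209,214): 5 bp
  [214,224): 10 bp
  [224,234): 10 bp
  [234,237): 3 bp
  [237,245): 8 bp
  [245,256): 11 bp
  [256,259): 3 bp
  [259,268): 9 bp

[1,3,3,5,6,6,6,6,6,7,7,8,9,9,10,10,10,10,11,13,13,14,17,17,18,20,23]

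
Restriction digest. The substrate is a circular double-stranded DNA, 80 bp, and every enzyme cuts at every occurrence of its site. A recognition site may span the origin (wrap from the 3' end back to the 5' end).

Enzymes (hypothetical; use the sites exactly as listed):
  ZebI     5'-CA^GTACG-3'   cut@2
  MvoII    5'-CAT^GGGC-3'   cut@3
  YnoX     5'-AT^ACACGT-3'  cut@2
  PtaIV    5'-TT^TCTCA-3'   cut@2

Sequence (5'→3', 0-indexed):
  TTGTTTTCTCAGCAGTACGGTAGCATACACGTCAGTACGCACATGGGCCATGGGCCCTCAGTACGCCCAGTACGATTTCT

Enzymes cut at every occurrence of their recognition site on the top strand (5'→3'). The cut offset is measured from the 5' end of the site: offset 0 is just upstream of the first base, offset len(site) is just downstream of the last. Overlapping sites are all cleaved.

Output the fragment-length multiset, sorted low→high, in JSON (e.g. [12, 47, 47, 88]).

[7,8,8,9,9,10,12,17]

Scan for sites:
  ZebI (CAGTACG, off=2): starts [12, 32, 58, 67] → cuts [14, 34, 60, 69]
  MvoII (CATGGGC, off=3): starts [41, 48] → cuts [44, 51]
  YnoX (ATACACGT, off=2): starts [24] → cuts [26]
  PtaIV (TTTCTCA, off=2): starts [4] → cuts [6]

Pooled cuts: [6, 14, 26, 34, 44, 51, 60, 69]

Fragment lengths:
  6→14: 8 bp
  14→26: 12 bp
  26→34: 8 bp
  34→44: 10 bp
  44→51: 7 bp
  51→60: 9 bp
  60→69: 9 bp
  69→6 (wrap): 80-69+6 = 17 bp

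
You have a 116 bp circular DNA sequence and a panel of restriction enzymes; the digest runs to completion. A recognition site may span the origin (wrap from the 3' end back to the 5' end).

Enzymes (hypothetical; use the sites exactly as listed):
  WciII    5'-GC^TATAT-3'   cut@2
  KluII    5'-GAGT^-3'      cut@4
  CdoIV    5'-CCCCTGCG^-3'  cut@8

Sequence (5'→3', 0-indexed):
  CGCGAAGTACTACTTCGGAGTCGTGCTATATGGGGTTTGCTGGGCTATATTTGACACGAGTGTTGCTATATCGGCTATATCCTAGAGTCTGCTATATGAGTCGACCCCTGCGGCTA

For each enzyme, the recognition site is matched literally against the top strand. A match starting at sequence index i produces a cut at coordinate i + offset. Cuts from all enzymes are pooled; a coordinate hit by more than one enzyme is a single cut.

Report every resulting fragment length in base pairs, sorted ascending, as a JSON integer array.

[4,5,5,9,9,11,13,16,19,25]

Per-enzyme occurrences:
  WciII GCTATAT/2: at [24, 43, 64, 73, 90] ⇒ [26, 45, 66, 75, 92]
  KluII GAGT/4: at [17, 57, 84, 97] ⇒ [21, 61, 88, 101]
  CdoIV CCCCTGCG/8: at [104] ⇒ [112]

Pooled cuts: [21, 26, 45, 61, 66, 75, 88, 92, 101, 112]

Fragment lengths:
  21→26: 5 bp
  26→45: 19 bp
  45→61: 16 bp
  61→66: 5 bp
  66→75: 9 bp
  75→88: 13 bp
  88→92: 4 bp
  92→101: 9 bp
  101→112: 11 bp
  112→21 (wrap): 116-112+21 = 25 bp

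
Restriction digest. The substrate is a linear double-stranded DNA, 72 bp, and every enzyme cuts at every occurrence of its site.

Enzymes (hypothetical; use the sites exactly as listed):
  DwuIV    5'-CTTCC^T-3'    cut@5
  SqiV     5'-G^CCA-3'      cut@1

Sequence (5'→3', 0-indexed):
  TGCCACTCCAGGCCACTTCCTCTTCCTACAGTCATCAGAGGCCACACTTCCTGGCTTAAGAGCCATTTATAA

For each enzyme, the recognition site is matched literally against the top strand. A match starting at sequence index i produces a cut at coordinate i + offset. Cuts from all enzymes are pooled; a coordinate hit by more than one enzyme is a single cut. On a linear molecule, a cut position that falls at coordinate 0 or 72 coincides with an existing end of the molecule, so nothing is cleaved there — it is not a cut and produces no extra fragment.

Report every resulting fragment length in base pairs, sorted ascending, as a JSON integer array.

Scan for sites:
  DwuIV CTTCCT/5: at [15, 21, 46] ⇒ [20, 26, 51]
  SqiV GCCA/1: at [1, 11, 40, 61] ⇒ [2, 12, 41, 62]

All cut coordinates (distinct, sorted): [2, 12, 20, 26, 41, 51, 62]

Fragments:
  [0,2): 2 bp
  [2,12): 10 bp
  [12,20): 8 bp
  [20,26): 6 bp
  [26,41): 15 bp
  [41,51): 10 bp
  [51,62): 11 bp
  [62,72): 10 bp

[2,6,8,10,10,10,11,15]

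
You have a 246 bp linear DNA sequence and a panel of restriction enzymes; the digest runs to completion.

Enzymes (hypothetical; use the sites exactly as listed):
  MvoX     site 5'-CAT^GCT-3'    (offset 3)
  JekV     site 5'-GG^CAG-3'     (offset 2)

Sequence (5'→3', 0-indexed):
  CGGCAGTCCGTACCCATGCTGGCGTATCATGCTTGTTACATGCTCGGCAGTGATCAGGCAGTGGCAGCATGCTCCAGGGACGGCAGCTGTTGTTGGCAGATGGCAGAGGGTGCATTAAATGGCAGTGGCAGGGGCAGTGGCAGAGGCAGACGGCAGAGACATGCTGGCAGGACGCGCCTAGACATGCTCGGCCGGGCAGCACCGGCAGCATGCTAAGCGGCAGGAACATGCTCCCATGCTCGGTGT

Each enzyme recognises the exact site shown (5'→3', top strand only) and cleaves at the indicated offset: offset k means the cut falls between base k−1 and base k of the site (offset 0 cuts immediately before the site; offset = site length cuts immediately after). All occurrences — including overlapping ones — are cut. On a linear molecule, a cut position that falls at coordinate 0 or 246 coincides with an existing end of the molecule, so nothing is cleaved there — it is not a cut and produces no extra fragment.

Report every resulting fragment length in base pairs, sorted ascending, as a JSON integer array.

Per-enzyme occurrences:
  MvoX CATGCT/3: at [14, 27, 38, 67, 159, 182, 208, 226, 234] ⇒ [17, 30, 41, 70, 162, 185, 211, 229, 237]
  JekV GGCAG/2: at [1, 45, 56, 62, 81, 94, 101, 120, 126, 132, 138, 144, 151, 165, 194, 203, 218] ⇒ [3, 47, 58, 64, 83, 96, 103, 122, 128, 134, 140, 146, 153, 167, 196, 205, 220]

All cut coordinates (distinct, sorted): [3, 17, 30, 41, 47, 58, 64, 70, 83, 96, 103, 122, 128, 134, 140, 146, 153, 162, 167, 185, 196, 205, 211, 220, 229, 237]

Fragments:
  [0,3): 3 bp
  [3,17): 14 bp
  [17,30): 13 bp
  [30,41): 11 bp
  [41,47): 6 bp
  [47,58): 11 bp
  [58,64): 6 bp
  [64,70): 6 bp
  [70,83): 13 bp
  [83,96): 13 bp
  [96,103): 7 bp
  [103,122): 19 bp
  [122,128): 6 bp
  [128,134): 6 bp
  [134,140): 6 bp
  [140,146): 6 bp
  [146,153): 7 bp
  [153,162): 9 bp
  [162,167): 5 bp
  [167,185): 18 bp
  [185,196): 11 bp
  [196,205): 9 bp
  [205,211): 6 bp
  [211,220): 9 bp
  [220,229): 9 bp
  [229,237): 8 bp
  [237,246): 9 bp

[3,5,6,6,6,6,6,6,6,6,7,7,8,9,9,9,9,9,11,11,11,13,13,13,14,18,19]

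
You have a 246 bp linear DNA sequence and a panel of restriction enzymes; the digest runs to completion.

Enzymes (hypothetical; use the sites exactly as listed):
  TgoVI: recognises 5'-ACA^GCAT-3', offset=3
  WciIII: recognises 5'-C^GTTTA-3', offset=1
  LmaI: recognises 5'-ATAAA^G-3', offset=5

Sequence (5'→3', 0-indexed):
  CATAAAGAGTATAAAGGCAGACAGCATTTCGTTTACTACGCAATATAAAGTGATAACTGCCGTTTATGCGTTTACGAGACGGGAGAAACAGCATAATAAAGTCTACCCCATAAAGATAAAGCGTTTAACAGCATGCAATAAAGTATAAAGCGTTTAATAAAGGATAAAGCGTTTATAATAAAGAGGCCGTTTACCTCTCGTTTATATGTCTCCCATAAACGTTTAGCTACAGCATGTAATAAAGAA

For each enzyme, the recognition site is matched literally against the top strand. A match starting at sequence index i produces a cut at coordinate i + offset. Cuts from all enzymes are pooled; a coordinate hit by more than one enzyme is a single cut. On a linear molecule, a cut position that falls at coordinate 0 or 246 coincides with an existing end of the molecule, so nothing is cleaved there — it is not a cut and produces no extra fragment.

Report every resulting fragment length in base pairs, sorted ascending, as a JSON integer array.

Site scan:
  TgoVI ACAGCAT/3: at [20, 87, 127, 228] ⇒ [23, 90, 130, 231]
  WciIII CGTTTA/1: at [29, 60, 68, 121, 150, 169, 187, 198, 219] ⇒ [30, 61, 69, 122, 151, 170, 188, 199, 220]
  LmaI ATAAAG/5: at [1, 10, 44, 95, 109, 115, 137, 144, 156, 163, 177, 238] ⇒ [6, 15, 49, 100, 114, 120, 142, 149, 161, 168, 182, 243]

Pooled cuts: [6, 15, 23, 30, 49, 61, 69, 90, 100, 114, 120, 122, 130, 142, 149, 151, 161, 168, 170, 182, 188, 199, 220, 231, 243]

Fragments:
  [0,6): 6 bp
  [6,15): 9 bp
  [15,23): 8 bp
  [23,30): 7 bp
  [30,49): 19 bp
  [49,61): 12 bp
  [61,69): 8 bp
  [69,90): 21 bp
  [90,100): 10 bp
  [100,114): 14 bp
  [114,120): 6 bp
  [120,122): 2 bp
  [122,130): 8 bp
  [130,142): 12 bp
  [142,149): 7 bp
  [149,151): 2 bp
  [151,161): 10 bp
  [161,168): 7 bp
  [168,170): 2 bp
  [170,182): 12 bp
  [182,188): 6 bp
  [188,199): 11 bp
  [199,220): 21 bp
  [220,231): 11 bp
  [231,243): 12 bp
  [243,246): 3 bp

[2,2,2,3,6,6,6,7,7,7,8,8,8,9,10,10,11,11,12,12,12,12,14,19,21,21]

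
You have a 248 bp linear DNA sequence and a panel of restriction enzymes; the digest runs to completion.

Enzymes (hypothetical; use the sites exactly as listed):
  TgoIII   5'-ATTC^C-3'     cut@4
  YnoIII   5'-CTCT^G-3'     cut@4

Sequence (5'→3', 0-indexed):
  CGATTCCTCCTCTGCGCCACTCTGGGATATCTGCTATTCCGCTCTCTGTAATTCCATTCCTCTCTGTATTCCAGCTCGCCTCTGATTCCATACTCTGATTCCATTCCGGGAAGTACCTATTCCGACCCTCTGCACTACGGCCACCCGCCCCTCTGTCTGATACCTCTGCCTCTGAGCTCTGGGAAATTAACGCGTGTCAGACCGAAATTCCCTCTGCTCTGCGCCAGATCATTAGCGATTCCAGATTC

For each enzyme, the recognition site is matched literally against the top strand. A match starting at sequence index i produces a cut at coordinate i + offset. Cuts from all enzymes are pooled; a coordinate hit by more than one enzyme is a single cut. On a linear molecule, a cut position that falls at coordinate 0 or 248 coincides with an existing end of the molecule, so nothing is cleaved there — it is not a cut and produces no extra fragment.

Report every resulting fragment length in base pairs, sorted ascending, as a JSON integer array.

[5,5,5,5,5,5,6,6,6,6,7,7,7,7,8,8,9,10,12,13,16,16,21,23,30]

Per-enzyme occurrences:
  TgoIII ATTCC/4: at [2, 35, 50, 55, 67, 84, 97, 102, 118, 206, 237] ⇒ [6, 39, 54, 59, 71, 88, 101, 106, 122, 210, 241]
  YnoIII CTCTG/4: at [9, 19, 43, 61, 79, 92, 127, 150, 163, 169, 176, 211, 216] ⇒ [13, 23, 47, 65, 83, 96, 131, 154, 167, 173, 180, 215, 220]

Pooled cuts: [6, 13, 23, 39, 47, 54, 59, 65, 71, 83, 88, 96, 101, 106, 122, 131, 154, 167, 173, 180, 210, 215, 220, 241]

Fragment lengths:
  [0,6): 6 bp
  [6,13): 7 bp
  [13,23): 10 bp
  [23,39): 16 bp
  [39,47): 8 bp
  [47,54): 7 bp
  [54,59): 5 bp
  [59,65): 6 bp
  [65,71): 6 bp
  [71,83): 12 bp
  [83,88): 5 bp
  [88,96): 8 bp
  [96,101): 5 bp
  [101,106): 5 bp
  [106,122): 16 bp
  [122,131): 9 bp
  [131,154): 23 bp
  [154,167): 13 bp
  [167,173): 6 bp
  [173,180): 7 bp
  [180,210): 30 bp
  [210,215): 5 bp
  [215,220): 5 bp
  [220,241): 21 bp
  [241,248): 7 bp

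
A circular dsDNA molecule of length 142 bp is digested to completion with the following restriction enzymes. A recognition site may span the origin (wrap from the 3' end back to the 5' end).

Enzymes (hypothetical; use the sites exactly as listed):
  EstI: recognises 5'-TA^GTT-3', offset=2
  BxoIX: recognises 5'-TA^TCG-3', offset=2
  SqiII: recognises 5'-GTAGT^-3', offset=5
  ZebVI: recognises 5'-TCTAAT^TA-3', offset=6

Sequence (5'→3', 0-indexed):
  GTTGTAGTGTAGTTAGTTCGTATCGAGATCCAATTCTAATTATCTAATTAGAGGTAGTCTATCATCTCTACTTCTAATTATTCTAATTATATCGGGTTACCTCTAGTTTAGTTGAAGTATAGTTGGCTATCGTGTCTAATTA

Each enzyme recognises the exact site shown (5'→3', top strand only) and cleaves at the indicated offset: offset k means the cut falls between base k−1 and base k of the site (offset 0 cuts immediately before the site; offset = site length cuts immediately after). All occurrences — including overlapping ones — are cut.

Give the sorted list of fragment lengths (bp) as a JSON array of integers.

[2,2,2,3,4,5,7,8,8,8,9,10,11,11,14,18,20]

Scan for sites:
  EstI TAGTT/2: at [9, 13, 103, 108, 119, 140] ⇒ [0, 11, 15, 105, 110, 121]
  BxoIX TATCG/2: at [20, 89, 127] ⇒ [22, 91, 129]
  SqiII GTAGT/5: at [3, 8, 53] ⇒ [8, 13, 58]
  ZebVI TCTAATTA/6: at [34, 42, 72, 81, 134] ⇒ [40, 48, 78, 87, 140]

All cut coordinates (distinct, sorted): [0, 8, 11, 13, 15, 22, 40, 48, 58, 78, 87, 91, 105, 110, 121, 129, 140]

Fragments:
  0→8: 8 bp
  8→11: 3 bp
  11→13: 2 bp
  13→15: 2 bp
  15→22: 7 bp
  22→40: 18 bp
  40→48: 8 bp
  48→58: 10 bp
  58→78: 20 bp
  78→87: 9 bp
  87→91: 4 bp
  91→105: 14 bp
  105→110: 5 bp
  110→121: 11 bp
  121→129: 8 bp
  129→140: 11 bp
  140→0 (wrap): 142-140+0 = 2 bp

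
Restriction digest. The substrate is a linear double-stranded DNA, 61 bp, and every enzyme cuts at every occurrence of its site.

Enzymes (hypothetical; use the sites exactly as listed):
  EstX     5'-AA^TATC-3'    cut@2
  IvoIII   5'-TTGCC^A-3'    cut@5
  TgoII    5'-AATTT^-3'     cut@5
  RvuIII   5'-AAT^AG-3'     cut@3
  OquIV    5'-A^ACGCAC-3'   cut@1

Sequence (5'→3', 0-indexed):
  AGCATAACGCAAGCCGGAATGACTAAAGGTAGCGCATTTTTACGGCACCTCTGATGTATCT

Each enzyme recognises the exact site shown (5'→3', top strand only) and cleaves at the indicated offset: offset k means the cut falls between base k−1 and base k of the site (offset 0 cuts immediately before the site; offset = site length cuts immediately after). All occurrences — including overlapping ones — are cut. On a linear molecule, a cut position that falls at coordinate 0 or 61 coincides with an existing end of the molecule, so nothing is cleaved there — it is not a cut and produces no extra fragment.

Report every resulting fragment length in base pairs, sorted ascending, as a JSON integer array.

Per-enzyme occurrences:
  EstX (AATATC, off=2): no sites
  IvoIII (TTGCCA, off=5): no sites
  TgoII (AATTT, off=5): no sites
  RvuIII (AATAG, off=3): no sites
  OquIV (AACGCAC, off=1): no sites

All cut coordinates (distinct, sorted): ∅

Fragments:
  no cuts → one linear fragment of 61 bp

[61]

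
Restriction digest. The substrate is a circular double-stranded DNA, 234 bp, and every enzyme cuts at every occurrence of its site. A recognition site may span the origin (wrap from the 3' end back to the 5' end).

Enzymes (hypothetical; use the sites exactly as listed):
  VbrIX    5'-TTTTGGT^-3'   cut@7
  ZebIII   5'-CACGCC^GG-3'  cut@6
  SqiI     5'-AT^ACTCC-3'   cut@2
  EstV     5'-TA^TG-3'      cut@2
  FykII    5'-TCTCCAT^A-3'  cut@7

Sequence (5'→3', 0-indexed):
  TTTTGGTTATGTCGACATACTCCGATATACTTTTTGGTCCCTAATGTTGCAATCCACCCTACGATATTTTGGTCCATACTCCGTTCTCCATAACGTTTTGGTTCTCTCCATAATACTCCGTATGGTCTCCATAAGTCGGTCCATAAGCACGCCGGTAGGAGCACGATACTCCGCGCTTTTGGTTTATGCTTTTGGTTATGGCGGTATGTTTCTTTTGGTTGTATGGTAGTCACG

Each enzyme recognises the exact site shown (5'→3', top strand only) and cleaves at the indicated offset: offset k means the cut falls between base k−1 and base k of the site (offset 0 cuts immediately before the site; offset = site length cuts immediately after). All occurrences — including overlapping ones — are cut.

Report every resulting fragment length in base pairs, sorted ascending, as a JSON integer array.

[2,2,3,3,4,4,8,8,9,9,10,10,11,13,14,14,16,18,20,21,35]

Scan for sites:
  VbrIX (TTTTGGT, off=7): starts [0, 31, 66, 95, 176, 189, 212] → cuts [7, 38, 73, 102, 183, 196, 219]
  ZebIII (CACGCCGG, off=6): starts [147] → cuts [153]
  SqiI (ATACTCC, off=2): starts [16, 75, 112, 165] → cuts [18, 77, 114, 167]
  EstV (TATG, off=2): starts [7, 120, 184, 196, 204, 221] → cuts [9, 122, 186, 198, 206, 223]
  FykII (TCTCCATA, off=7): starts [84, 104, 125] → cuts [91, 111, 132]

All cut coordinates (distinct, sorted): [7, 9, 18, 38, 73, 77, 91, 102, 111, 114, 122, 132, 153, 167, 183, 186, 196, 198, 206, 219, 223]

Fragments:
  7→9: 2 bp
  9→18: 9 bp
  18→38: 20 bp
  38→73: 35 bp
  73→77: 4 bp
  77→91: 14 bp
  91→102: 11 bp
  102→111: 9 bp
  111→114: 3 bp
  114→122: 8 bp
  122→132: 10 bp
  132→153: 21 bp
  153→167: 14 bp
  167→183: 16 bp
  183→186: 3 bp
  186→196: 10 bp
  196→198: 2 bp
  198→206: 8 bp
  206→219: 13 bp
  219→223: 4 bp
  223→7 (wrap): 234-223+7 = 18 bp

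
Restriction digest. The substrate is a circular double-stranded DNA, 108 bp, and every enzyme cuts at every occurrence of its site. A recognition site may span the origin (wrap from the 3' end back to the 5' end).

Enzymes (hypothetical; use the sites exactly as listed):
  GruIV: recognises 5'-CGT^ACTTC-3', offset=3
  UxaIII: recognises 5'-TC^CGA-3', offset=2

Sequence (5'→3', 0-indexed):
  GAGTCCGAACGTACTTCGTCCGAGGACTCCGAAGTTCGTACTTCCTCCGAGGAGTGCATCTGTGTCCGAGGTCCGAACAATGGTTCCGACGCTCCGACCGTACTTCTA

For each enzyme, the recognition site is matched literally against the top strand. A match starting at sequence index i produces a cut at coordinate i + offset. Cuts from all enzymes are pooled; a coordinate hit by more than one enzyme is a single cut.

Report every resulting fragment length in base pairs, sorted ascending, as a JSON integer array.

Per-enzyme occurrences:
  GruIV (CGTACTTC, off=3): starts [9, 36, 98] → cuts [12, 39, 101]
  UxaIII (TCCGA, off=2): starts [3, 18, 27, 45, 64, 71, 84, 92] → cuts [5, 20, 29, 47, 66, 73, 86, 94]

Pooled cuts: [5, 12, 20, 29, 39, 47, 66, 73, 86, 94, 101]

Fragments:
  5→12: 7 bp
  12→20: 8 bp
  20→29: 9 bp
  29→39: 10 bp
  39→47: 8 bp
  47→66: 19 bp
  66→73: 7 bp
  73→86: 13 bp
  86→94: 8 bp
  94→101: 7 bp
  101→5 (wrap): 108-101+5 = 12 bp

[7,7,7,8,8,8,9,10,12,13,19]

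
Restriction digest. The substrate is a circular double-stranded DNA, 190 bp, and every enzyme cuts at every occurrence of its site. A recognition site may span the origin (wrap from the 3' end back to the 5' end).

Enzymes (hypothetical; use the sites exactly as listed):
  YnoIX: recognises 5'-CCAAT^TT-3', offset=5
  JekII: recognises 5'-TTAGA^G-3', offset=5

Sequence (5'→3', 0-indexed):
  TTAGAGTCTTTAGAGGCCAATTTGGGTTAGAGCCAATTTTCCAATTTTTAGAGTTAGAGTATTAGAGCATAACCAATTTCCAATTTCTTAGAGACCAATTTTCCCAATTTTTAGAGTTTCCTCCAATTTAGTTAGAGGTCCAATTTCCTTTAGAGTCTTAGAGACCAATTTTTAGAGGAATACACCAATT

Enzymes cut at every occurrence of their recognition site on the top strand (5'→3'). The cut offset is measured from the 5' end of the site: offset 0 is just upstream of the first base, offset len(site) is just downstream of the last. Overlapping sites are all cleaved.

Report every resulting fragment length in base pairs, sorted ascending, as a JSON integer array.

Scan for sites:
  YnoIX CCAATTT/5: at [16, 32, 40, 72, 79, 94, 103, 122, 139, 164, 184] ⇒ [21, 37, 45, 77, 84, 99, 108, 127, 144, 169, 189]
  JekII TTAGAG/5: at [0, 9, 26, 47, 53, 61, 87, 110, 131, 149, 157, 171] ⇒ [5, 14, 31, 52, 58, 66, 92, 115, 136, 154, 162, 176]

Pooled cuts: [5, 14, 21, 31, 37, 45, 52, 58, 66, 77, 84, 92, 99, 108, 115, 127, 136, 144, 154, 162, 169, 176, 189]

Fragments:
  5→14: 9 bp
  14→21: 7 bp
  21→31: 10 bp
  31→37: 6 bp
  37→45: 8 bp
  45→52: 7 bp
  52→58: 6 bp
  58→66: 8 bp
  66→77: 11 bp
  77→84: 7 bp
  84→92: 8 bp
  92→99: 7 bp
  99→108: 9 bp
  108→115: 7 bp
  115→127: 12 bp
  127→136: 9 bp
  136→144: 8 bp
  144→154: 10 bp
  154→162: 8 bp
  162→169: 7 bp
  169→176: 7 bp
  176→189: 13 bp
  189→5 (wrap): 190-189+5 = 6 bp

[6,6,6,7,7,7,7,7,7,7,8,8,8,8,8,9,9,9,10,10,11,12,13]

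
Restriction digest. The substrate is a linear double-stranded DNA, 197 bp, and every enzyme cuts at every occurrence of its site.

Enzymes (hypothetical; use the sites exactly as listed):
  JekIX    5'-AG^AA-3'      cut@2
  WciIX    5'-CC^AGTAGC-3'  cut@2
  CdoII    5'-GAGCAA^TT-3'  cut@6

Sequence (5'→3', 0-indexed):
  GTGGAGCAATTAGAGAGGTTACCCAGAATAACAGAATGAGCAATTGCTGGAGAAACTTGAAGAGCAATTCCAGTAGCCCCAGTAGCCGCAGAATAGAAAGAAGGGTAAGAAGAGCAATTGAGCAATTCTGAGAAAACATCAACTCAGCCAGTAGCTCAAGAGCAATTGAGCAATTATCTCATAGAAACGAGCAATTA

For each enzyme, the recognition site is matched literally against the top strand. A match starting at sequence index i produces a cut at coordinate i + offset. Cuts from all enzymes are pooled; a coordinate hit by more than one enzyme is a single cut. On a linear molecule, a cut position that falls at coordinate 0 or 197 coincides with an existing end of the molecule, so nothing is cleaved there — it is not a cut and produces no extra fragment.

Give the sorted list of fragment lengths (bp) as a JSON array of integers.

Per-enzyme occurrences:
  JekIX (AGAA, off=2): starts [24, 32, 50, 89, 94, 98, 107, 130, 182] → cuts [26, 34, 52, 91, 96, 100, 109, 132, 184]
  WciIX (CCAGTAGC, off=2): starts [69, 78, 147] → cuts [71, 80, 149]
  CdoII (GAGCAATT, off=6): starts [3, 37, 61, 111, 119, 159, 167, 188] → cuts [9, 43, 67, 117, 125, 165, 173, 194]

Pooled cuts: [9, 26, 34, 43, 52, 67, 71, 80, 91, 96, 100, 109, 117, 125, 132, 149, 165, 173, 184, 194]

Fragments:
  [0,9): 9 bp
  [9,26): 17 bp
  [26,34): 8 bp
  [34,43): 9 bp
  [43,52): 9 bp
  [52,67): 15 bp
  [67,71): 4 bp
  [71,80): 9 bp
  [80,91): 11 bp
  [91,96): 5 bp
  [96,100): 4 bp
  [100,109): 9 bp
  [109,117): 8 bp
  [117,125): 8 bp
  [125,132): 7 bp
  [132,149): 17 bp
  [149,165): 16 bp
  [165,173): 8 bp
  [173,184): 11 bp
  [184,194): 10 bp
  [194,197): 3 bp

[3,4,4,5,7,8,8,8,8,9,9,9,9,9,10,11,11,15,16,17,17]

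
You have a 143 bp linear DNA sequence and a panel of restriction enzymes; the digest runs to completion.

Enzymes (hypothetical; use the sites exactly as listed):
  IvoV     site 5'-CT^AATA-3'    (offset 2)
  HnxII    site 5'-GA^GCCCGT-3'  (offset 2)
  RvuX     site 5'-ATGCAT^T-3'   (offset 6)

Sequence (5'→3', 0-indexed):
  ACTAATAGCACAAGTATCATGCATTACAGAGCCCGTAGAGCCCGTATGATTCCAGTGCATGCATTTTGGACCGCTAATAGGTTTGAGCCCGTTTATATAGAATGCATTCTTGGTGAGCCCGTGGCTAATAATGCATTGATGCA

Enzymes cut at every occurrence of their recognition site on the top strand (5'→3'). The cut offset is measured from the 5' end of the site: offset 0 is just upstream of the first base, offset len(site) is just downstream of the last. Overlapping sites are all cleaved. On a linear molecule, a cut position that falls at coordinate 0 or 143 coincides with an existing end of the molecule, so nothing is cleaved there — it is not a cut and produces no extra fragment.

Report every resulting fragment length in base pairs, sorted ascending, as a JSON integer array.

[3,6,7,9,9,10,10,11,11,21,21,25]

Scan for sites:
  IvoV CTAATA/2: at [1, 73, 124] ⇒ [3, 75, 126]
  HnxII GAGCCCGT/2: at [28, 37, 84, 114] ⇒ [30, 39, 86, 116]
  RvuX ATGCATT/6: at [18, 58, 101, 130] ⇒ [24, 64, 107, 136]

Pooled cuts: [3, 24, 30, 39, 64, 75, 86, 107, 116, 126, 136]

Fragments:
  [0,3): 3 bp
  [3,24): 21 bp
  [24,30): 6 bp
  [30,39): 9 bp
  [39,64): 25 bp
  [64,75): 11 bp
  [75,86): 11 bp
  [86,107): 21 bp
  [107,116): 9 bp
  [116,126): 10 bp
  [126,136): 10 bp
  [136,143): 7 bp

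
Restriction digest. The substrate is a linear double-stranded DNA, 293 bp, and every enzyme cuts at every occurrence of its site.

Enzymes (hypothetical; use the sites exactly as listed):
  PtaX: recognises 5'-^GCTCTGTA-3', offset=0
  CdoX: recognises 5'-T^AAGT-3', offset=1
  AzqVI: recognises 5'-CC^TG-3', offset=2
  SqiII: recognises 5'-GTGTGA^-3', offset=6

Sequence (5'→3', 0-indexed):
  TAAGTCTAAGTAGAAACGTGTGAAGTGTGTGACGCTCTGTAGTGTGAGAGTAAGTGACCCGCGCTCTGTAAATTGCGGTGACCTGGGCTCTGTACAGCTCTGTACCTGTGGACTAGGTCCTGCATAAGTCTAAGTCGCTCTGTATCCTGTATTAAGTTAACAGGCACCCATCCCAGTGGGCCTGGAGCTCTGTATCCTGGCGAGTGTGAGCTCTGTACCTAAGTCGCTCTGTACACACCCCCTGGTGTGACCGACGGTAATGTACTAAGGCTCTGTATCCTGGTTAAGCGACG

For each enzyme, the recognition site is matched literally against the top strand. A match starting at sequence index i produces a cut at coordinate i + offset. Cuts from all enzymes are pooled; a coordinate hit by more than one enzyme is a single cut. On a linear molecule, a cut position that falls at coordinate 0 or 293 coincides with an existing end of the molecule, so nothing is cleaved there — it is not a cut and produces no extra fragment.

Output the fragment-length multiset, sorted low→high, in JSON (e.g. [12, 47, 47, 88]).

Site scan:
  PtaX (GCTCTGTA, off=0): starts [33, 62, 86, 96, 136, 186, 209, 225, 269] → cuts [33, 62, 86, 96, 136, 186, 209, 225, 269]
  CdoX (TAAGT, off=1): starts [0, 6, 50, 124, 130, 152, 219] → cuts [1, 7, 51, 125, 131, 153, 220]
  AzqVI (CCTG, off=2): starts [81, 104, 118, 145, 180, 195, 240, 278] → cuts [83, 106, 120, 147, 182, 197, 242, 280]
  SqiII (GTGTGA, off=6): starts [17, 26, 41, 203, 244] → cuts [23, 32, 47, 209, 250]

All cut coordinates (distinct, sorted): [1, 7, 23, 32, 33, 47, 51, 62, 83, 86, 96, 106, 120, 125, 131, 136, 147, 153, 182, 186, 197, 209, 220, 225, 242, 250, 269, 280]

Fragments:
  [0,1): 1 bp
  [1,7): 6 bp
  [7,23): 16 bp
  [23,32): 9 bp
  [32,33): 1 bp
  [33,47): 14 bp
  [47,51): 4 bp
  [51,62): 11 bp
  [62,83): 21 bp
  [83,86): 3 bp
  [86,96): 10 bp
  [96,106): 10 bp
  [106,120): 14 bp
  [120,125): 5 bp
  [125,131): 6 bp
  [131,136): 5 bp
  [136,147): 11 bp
  [147,153): 6 bp
  [153,182): 29 bp
  [182,186): 4 bp
  [186,197): 11 bp
  [197,209): 12 bp
  [209,220): 11 bp
  [220,225): 5 bp
  [225,242): 17 bp
  [242,250): 8 bp
  [250,269): 19 bp
  [269,280): 11 bp
  [280,293): 13 bp

[1,1,3,4,4,5,5,5,6,6,6,8,9,10,10,11,11,11,11,11,12,13,14,14,16,17,19,21,29]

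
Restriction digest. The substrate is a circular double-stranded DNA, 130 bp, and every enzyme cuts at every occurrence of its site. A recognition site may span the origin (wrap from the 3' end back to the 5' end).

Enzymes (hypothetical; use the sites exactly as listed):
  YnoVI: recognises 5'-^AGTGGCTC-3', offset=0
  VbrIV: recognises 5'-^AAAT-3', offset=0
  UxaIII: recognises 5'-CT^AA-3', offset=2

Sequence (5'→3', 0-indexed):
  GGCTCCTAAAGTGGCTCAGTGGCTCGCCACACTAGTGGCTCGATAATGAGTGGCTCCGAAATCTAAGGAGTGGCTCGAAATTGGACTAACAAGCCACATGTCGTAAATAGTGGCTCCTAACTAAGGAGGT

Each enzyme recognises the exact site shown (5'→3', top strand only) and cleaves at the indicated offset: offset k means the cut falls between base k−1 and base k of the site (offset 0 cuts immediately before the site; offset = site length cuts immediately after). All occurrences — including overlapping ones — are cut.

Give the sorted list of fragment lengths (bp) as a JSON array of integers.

Site scan:
  YnoVI AGTGGCTC/0: at [9, 17, 33, 48, 68, 108] ⇒ [9, 17, 33, 48, 68, 108]
  VbrIV AAAT/0: at [58, 77, 104] ⇒ [58, 77, 104]
  UxaIII CTAA/2: at [5, 62, 85, 116, 120] ⇒ [7, 64, 87, 118, 122]

All cut coordinates (distinct, sorted): [7, 9, 17, 33, 48, 58, 64, 68, 77, 87, 104, 108, 118, 122]

Fragment lengths:
  7→9: 2 bp
  9→17: 8 bp
  17→33: 16 bp
  33→48: 15 bp
  48→58: 10 bp
  58→64: 6 bp
  64→68: 4 bp
  68→77: 9 bp
  77→87: 10 bp
  87→104: 17 bp
  104→108: 4 bp
  108→118: 10 bp
  118→122: 4 bp
  122→7 (wrap): 130-122+7 = 15 bp

[2,4,4,4,6,8,9,10,10,10,15,15,16,17]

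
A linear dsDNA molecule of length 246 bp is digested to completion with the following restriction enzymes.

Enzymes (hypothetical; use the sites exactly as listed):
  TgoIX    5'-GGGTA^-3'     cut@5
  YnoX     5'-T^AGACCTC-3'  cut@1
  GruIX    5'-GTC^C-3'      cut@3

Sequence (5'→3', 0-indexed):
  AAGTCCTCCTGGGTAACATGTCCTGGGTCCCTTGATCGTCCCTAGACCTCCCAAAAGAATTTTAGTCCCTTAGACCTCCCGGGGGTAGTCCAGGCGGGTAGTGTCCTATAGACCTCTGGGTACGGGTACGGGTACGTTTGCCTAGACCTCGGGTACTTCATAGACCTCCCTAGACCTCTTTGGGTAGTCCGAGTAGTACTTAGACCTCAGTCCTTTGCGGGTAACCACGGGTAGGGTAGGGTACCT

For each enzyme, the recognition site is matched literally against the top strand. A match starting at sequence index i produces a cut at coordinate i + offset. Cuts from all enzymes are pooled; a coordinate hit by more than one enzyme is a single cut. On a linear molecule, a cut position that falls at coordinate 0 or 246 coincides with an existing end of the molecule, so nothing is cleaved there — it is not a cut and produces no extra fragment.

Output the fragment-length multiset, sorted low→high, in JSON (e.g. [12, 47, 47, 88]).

[3,3,3,3,4,4,5,5,5,5,6,6,6,7,7,9,10,10,10,10,11,11,11,12,12,13,15,16,24]

Scan for sites:
  TgoIX (GGGTA, off=5): starts [10, 82, 95, 117, 123, 129, 150, 181, 218, 228, 233, 238] → cuts [15, 87, 100, 122, 128, 134, 155, 186, 223, 233, 238, 243]
  YnoX (TAGACCTC, off=1): starts [42, 70, 108, 142, 160, 170, 200] → cuts [43, 71, 109, 143, 161, 171, 201]
  GruIX (GTCC, off=3): starts [2, 19, 26, 37, 64, 87, 102, 186, 209] → cuts [5, 22, 29, 40, 67, 90, 105, 189, 212]

All cut coordinates (distinct, sorted): [5, 15, 22, 29, 40, 43, 67, 71, 87, 90, 100, 105, 109, 122, 128, 134, 143, 155, 161, 171, 186, 189, 201, 212, 223, 233, 238, 243]

Fragment lengths:
  [0,5): 5 bp
  [5,15): 10 bp
  [15,22): 7 bp
  [22,29): 7 bp
  [29,40): 11 bp
  [40,43): 3 bp
  [43,67): 24 bp
  [67,71): 4 bp
  [71,87): 16 bp
  [87,90): 3 bp
  [90,100): 10 bp
  [100,105): 5 bp
  [105,109): 4 bp
  [109,122): 13 bp
  [122,128): 6 bp
  [128,134): 6 bp
  [134,143): 9 bp
  [143,155): 12 bp
  [155,161): 6 bp
  [161,171): 10 bp
  [171,186): 15 bp
  [186,189): 3 bp
  [189,201): 12 bp
  [201,212): 11 bp
  [212,223): 11 bp
  [223,233): 10 bp
  [233,238): 5 bp
  [238,243): 5 bp
  [243,246): 3 bp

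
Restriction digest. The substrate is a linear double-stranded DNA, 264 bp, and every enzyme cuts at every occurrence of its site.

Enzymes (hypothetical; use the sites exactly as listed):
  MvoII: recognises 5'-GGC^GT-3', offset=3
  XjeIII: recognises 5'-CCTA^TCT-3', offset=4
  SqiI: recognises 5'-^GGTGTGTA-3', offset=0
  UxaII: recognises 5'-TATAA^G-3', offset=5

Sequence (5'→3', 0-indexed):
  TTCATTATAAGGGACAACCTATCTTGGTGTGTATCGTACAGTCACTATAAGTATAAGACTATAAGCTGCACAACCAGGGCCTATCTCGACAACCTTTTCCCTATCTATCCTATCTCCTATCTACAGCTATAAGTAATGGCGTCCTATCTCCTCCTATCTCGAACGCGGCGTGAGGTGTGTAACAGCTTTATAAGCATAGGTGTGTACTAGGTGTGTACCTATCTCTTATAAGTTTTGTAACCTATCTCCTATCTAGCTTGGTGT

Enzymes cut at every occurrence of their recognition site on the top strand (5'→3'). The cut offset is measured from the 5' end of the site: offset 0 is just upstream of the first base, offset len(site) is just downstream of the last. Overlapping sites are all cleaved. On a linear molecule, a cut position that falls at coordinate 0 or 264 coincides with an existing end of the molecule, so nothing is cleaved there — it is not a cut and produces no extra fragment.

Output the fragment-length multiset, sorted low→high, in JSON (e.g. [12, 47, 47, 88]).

Per-enzyme occurrences:
  MvoII (GGCGT, off=3): starts [137, 166] → cuts [140, 169]
  XjeIII (CCTATCT, off=4): starts [17, 79, 99, 108, 115, 142, 152, 217, 240, 247] → cuts [21, 83, 103, 112, 119, 146, 156, 221, 244, 251]
  SqiI (GGTGTGTA, off=0): starts [25, 173, 198, 209] → cuts [25, 173, 198, 209]
  UxaII (TATAAG, off=5): starts [5, 45, 51, 59, 127, 188, 226] → cuts [10, 50, 56, 64, 132, 193, 231]

All cut coordinates (distinct, sorted): [10, 21, 25, 50, 56, 64, 83, 103, 112, 119, 132, 140, 146, 156, 169, 173, 193, 198, 209, 221, 231, 244, 251]

Fragment lengths:
  [0,10): 10 bp
  [10,21): 11 bp
  [21,25): 4 bp
  [25,50): 25 bp
  [50,56): 6 bp
  [56,64): 8 bp
  [64,83): 19 bp
  [83,103): 20 bp
  [103,112): 9 bp
  [112,119): 7 bp
  [119,132): 13 bp
  [132,140): 8 bp
  [140,146): 6 bp
  [146,156): 10 bp
  [156,169): 13 bp
  [169,173): 4 bp
  [173,193): 20 bp
  [193,198): 5 bp
  [198,209): 11 bp
  [209,221): 12 bp
  [221,231): 10 bp
  [231,244): 13 bp
  [244,251): 7 bp
  [251,264): 13 bp

[4,4,5,6,6,7,7,8,8,9,10,10,10,11,11,12,13,13,13,13,19,20,20,25]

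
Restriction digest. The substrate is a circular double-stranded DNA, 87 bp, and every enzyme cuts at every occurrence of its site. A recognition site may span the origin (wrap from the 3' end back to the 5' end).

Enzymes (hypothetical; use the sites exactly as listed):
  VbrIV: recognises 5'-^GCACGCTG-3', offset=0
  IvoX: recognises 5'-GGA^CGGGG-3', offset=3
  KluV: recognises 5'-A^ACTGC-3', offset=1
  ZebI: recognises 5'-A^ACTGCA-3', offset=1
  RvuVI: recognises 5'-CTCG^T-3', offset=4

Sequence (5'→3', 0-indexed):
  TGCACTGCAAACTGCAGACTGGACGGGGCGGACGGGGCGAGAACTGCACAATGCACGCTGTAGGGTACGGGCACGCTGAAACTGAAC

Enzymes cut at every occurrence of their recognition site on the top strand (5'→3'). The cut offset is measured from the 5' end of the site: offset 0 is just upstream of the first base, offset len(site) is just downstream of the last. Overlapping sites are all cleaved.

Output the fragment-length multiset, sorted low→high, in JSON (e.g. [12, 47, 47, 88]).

Scan for sites:
  VbrIV GCACGCTG/0: at [52, 70] ⇒ [52, 70]
  IvoX GGACGGGG/3: at [20, 29] ⇒ [23, 32]
  KluV AACTGC/1: at [9, 41, 84] ⇒ [10, 42, 85]
  ZebI AACTGCA/1: at [9, 41, 84] ⇒ [10, 42, 85]
  RvuVI (CTCGT, off=4): no sites

All cut coordinates (distinct, sorted): [10, 23, 32, 42, 52, 70, 85]

Fragment lengths:
  10→23: 13 bp
  23→32: 9 bp
  32→42: 10 bp
  42→52: 10 bp
  52→70: 18 bp
  70→85: 15 bp
  85→10 (wrap): 87-85+10 = 12 bp

[9,10,10,12,13,15,18]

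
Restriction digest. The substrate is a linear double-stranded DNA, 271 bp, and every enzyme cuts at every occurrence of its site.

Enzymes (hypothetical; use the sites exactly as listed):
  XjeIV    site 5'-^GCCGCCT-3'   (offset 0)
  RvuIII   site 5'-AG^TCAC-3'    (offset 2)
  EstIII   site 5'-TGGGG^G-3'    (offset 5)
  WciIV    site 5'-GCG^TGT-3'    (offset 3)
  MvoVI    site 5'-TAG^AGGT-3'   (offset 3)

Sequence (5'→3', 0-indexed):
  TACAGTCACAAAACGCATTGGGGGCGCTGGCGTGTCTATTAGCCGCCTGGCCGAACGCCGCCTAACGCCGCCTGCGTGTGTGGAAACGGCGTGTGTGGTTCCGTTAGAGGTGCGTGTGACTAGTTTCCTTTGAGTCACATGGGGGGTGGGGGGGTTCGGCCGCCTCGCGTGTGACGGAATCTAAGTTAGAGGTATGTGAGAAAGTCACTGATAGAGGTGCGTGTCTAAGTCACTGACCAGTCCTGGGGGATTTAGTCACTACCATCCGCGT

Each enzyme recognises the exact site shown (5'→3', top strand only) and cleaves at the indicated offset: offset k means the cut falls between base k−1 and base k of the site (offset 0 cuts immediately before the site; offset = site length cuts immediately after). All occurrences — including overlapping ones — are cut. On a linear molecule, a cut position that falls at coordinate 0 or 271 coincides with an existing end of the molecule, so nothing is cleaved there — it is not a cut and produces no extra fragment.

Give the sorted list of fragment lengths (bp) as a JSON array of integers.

Site scan:
  XjeIV (GCCGCCT, off=0): starts [41, 56, 66, 158] → cuts [41, 56, 66, 158]
  RvuIII (AGTCAC, off=2): starts [3, 132, 202, 227, 253] → cuts [5, 134, 204, 229, 255]
  EstIII (TGGGGG, off=5): starts [18, 139, 146, 243] → cuts [23, 144, 151, 248]
  WciIV (GCGTGT, off=3): starts [29, 73, 88, 111, 166, 218] → cuts [32, 76, 91, 114, 169, 221]
  MvoVI (TAGAGGT, off=3): starts [104, 186, 211] → cuts [107, 189, 214]

Pooled cuts: [5, 23, 32, 41, 56, 66, 76, 91, 107, 114, 134, 144, 151, 158, 169, 189, 204, 214, 221, 229, 248, 255]

Fragments:
  [0,5): 5 bp
  [5,23): 18 bp
  [23,32): 9 bp
  [32,41): 9 bp
  [41,56): 15 bp
  [56,66): 10 bp
  [66,76): 10 bp
  [76,91): 15 bp
  [91,107): 16 bp
  [107,114): 7 bp
  [114,134): 20 bp
  [134,144): 10 bp
  [144,151): 7 bp
  [151,158): 7 bp
  [158,169): 11 bp
  [169,189): 20 bp
  [189,204): 15 bp
  [204,214): 10 bp
  [214,221): 7 bp
  [221,229): 8 bp
  [229,248): 19 bp
  [248,255): 7 bp
  [255,271): 16 bp

[5,7,7,7,7,7,8,9,9,10,10,10,10,11,15,15,15,16,16,18,19,20,20]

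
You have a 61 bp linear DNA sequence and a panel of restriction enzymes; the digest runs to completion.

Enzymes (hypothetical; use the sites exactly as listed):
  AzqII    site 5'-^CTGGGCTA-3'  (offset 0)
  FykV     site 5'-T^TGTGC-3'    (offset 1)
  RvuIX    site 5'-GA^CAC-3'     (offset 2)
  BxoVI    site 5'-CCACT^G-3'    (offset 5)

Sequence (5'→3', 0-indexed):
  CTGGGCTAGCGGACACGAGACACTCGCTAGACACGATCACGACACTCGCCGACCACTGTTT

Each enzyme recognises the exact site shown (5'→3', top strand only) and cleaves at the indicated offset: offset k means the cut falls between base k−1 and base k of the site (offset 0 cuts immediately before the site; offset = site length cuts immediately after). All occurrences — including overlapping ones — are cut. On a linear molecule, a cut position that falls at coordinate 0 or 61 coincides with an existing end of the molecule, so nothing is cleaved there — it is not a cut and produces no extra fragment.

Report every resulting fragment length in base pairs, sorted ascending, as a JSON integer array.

Scan for sites:
  AzqII (CTGGGCTA, off=0): starts [0] → cuts [] (position 0 is a terminus of the linear molecule — no cut)
  FykV (TTGTGC, off=1): no sites
  RvuIX (GACAC, off=2): starts [11, 18, 29, 40] → cuts [13, 20, 31, 42]
  BxoVI (CCACTG, off=5): starts [52] → cuts [57]

Pooled cuts: [13, 20, 31, 42, 57]

Fragments:
  [0,13): 13 bp
  [13,20): 7 bp
  [20,31): 11 bp
  [31,42): 11 bp
  [42,57): 15 bp
  [57,61): 4 bp

[4,7,11,11,13,15]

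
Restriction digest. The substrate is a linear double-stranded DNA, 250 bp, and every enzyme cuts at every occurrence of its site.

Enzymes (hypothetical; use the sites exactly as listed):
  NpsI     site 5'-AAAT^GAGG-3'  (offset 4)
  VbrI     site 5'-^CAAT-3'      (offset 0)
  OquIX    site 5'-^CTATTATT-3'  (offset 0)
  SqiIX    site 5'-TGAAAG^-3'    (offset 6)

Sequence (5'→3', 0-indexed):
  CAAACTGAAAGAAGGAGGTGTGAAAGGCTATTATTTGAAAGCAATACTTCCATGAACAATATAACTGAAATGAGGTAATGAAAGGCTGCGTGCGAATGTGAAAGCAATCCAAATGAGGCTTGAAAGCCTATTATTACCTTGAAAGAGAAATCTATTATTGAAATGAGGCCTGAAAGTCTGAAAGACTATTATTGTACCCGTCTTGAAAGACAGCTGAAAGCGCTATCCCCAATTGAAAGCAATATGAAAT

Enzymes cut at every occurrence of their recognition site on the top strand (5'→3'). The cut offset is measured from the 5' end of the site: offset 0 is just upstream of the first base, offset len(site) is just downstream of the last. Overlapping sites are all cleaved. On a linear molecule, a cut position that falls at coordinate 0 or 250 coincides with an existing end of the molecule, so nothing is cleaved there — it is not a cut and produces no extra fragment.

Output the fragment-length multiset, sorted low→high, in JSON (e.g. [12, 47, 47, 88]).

Site scan:
  NpsI (AAATGAGG, off=4): starts [67, 110, 160] → cuts [71, 114, 164]
  VbrI (CAAT, off=0): starts [41, 56, 104, 229, 239] → cuts [41, 56, 104, 229, 239]
  OquIX (CTATTATT, off=0): starts [27, 127, 151, 185] → cuts [27, 127, 151, 185]
  SqiIX (TGAAAG, off=6): starts [5, 20, 35, 78, 98, 120, 139, 170, 178, 203, 214, 233] → cuts [11, 26, 41, 84, 104, 126, 145, 176, 184, 209, 220, 239]

All cut coordinates (distinct, sorted): [11, 26, 27, 41, 56, 71, 84, 104, 114, 126, 127, 145, 151, 164, 176, 184, 185, 209, 220, 229, 239]

Fragment lengths:
  [0,11): 11 bp
  [11,26): 15 bp
  [26,27): 1 bp
  [27,41): 14 bp
  [41,56): 15 bp
  [56,71): 15 bp
  [71,84): 13 bp
  [84,104): 20 bp
  [104,114): 10 bp
  [114,126): 12 bp
  [126,127): 1 bp
  [127,145): 18 bp
  [145,151): 6 bp
  [151,164): 13 bp
  [164,176): 12 bp
  [176,184): 8 bp
  [184,185): 1 bp
  [185,209): 24 bp
  [209,220): 11 bp
  [220,229): 9 bp
  [229,239): 10 bp
  [239,250): 11 bp

[1,1,1,6,8,9,10,10,11,11,11,12,12,13,13,14,15,15,15,18,20,24]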